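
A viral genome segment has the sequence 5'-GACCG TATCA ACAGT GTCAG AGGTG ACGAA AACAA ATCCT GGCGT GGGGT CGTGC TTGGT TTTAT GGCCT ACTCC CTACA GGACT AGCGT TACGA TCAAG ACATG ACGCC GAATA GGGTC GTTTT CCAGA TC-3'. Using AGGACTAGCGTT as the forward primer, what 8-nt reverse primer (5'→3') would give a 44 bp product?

The forward primer binds at positions 80–91, so a 44 bp product ends at position 80 + 44 − 1 = 123.
The reverse primer anneals to the top strand over positions 116–123, i.e. to GGGTCGTT.
Its sequence written 5'→3' is the reverse complement: AACGACCC.

5'-AACGACCC-3'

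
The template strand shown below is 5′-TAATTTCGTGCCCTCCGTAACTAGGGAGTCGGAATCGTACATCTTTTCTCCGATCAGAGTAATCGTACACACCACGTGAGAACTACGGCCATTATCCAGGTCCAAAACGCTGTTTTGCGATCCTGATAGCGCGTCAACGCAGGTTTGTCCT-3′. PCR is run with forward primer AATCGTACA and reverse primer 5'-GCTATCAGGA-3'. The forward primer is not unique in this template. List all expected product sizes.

The forward primer AATCGTACA matches the top strand at positions 33–41, 61–69.
The reverse primer's reverse complement is TCCTGATAGC, matching at positions 121–130.
Each forward site pairs with the reverse site to give a product ending at position 130: sizes 98, 70 bp.

98 bp, 70 bp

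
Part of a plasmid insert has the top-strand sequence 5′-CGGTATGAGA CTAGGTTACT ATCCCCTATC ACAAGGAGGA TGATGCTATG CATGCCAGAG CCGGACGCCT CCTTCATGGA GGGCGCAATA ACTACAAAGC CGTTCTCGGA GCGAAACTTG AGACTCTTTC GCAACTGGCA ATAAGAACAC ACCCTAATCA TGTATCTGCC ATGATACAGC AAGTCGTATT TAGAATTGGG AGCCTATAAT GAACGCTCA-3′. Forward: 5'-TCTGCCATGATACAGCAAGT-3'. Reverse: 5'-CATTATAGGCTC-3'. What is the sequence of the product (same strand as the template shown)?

Forward primer TCTGCCATGATACAGCAAGT is found on the top strand at positions 165–184.
Reverse complement of the reverse primer: GAGCCTATAATG. This occurs on the top strand at positions 200–211.
The product is the template from position 165 through 211 (47 bp).

5'-TCTGCCATGATACAGCAAGTCGTATTTAGAATTGGGAGCCTATAATG-3'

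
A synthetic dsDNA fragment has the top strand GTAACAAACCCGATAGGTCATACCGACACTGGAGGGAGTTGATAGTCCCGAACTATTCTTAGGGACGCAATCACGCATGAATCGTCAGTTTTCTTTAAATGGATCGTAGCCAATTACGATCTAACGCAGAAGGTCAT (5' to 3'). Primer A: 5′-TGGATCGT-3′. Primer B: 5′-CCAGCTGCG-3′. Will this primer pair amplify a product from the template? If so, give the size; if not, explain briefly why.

No product — primer B has no binding site in the template.

Primer B (CCAGCTGCG) does not match the top strand, and its reverse complement CGCAGCTGG does not match either.
With no annealing site for primer B, no amplification occurs.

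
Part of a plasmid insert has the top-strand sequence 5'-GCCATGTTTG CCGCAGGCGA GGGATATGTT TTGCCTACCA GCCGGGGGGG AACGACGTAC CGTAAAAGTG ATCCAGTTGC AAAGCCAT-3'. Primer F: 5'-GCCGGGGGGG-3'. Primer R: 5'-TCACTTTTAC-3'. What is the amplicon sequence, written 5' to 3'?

Forward primer GCCGGGGGGG is found on the top strand at positions 41–50.
Reverse complement of the reverse primer: GTAAAAGTGA. This occurs on the top strand at positions 62–71.
The product is the template from position 41 through 71 (31 bp).

5'-GCCGGGGGGGAACGACGTACCGTAAAAGTGA-3'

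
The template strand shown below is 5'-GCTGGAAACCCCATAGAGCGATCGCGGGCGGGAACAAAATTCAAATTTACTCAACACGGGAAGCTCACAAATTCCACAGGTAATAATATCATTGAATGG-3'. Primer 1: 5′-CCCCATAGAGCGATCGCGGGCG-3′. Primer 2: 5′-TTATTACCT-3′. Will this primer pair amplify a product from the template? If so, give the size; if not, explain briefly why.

Yes — a 78 bp product.

Primer 1 (CCCCATAGAGCGATCGCGGGCG) matches the top strand at positions 9–30; it acts as a forward primer.
Primer 2's reverse complement is AGGTAATAA, matching the top strand at positions 78–86; it acts as a reverse primer.
The 3' ends face each other across positions 9–86, giving a 78 bp product.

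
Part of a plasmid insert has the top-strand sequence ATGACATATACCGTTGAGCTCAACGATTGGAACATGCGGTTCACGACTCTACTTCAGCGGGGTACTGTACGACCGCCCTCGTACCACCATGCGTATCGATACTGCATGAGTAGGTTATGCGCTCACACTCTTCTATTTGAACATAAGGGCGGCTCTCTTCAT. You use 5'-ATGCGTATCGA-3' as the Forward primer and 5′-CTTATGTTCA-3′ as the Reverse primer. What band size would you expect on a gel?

Forward primer ATGCGTATCGA is found on the top strand at positions 89–99.
Reverse complement of the reverse primer: TGAACATAAG. This occurs on the top strand at positions 138–147.
Product length = (reverse-primer end) − (forward-primer start) + 1 = 147 − 89 + 1 = 59 bp.

59 bp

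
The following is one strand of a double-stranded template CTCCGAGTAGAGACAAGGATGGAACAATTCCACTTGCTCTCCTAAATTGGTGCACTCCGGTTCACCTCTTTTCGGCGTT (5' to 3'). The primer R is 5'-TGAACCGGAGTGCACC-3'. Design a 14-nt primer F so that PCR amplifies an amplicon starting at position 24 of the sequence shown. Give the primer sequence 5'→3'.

The reverse primer's reverse complement GGTGCACTCCGGTTCA matches the template at positions 49–64; the product starts at position 24.
The forward primer is identical to the top strand over positions 24–37: ACAATTCCACTTGC.

5'-ACAATTCCACTTGC-3'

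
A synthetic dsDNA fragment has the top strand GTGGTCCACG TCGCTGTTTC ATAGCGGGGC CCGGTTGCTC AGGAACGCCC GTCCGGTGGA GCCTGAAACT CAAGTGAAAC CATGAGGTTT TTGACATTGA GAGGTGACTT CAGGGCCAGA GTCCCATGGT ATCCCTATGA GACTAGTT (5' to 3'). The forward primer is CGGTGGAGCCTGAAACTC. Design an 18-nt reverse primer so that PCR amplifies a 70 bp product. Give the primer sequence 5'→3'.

5'-GACTCTGGCCCTGAAGTC-3'

The forward primer binds at positions 54–71, so a 70 bp product ends at position 54 + 70 − 1 = 123.
The reverse primer anneals to the top strand over positions 106–123, i.e. to GACTTCAGGGCCAGAGTC.
Its sequence written 5'→3' is the reverse complement: GACTCTGGCCCTGAAGTC.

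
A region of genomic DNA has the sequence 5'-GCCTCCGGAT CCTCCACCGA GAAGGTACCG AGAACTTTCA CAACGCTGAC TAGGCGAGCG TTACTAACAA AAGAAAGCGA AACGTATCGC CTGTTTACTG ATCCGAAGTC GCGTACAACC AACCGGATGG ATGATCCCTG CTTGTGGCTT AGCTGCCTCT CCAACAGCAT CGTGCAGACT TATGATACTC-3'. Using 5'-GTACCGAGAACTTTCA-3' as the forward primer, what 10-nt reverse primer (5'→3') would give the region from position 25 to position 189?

5'-AGTATCATAA-3'

The product's 3' end on the top strand is position 189.
The reverse primer anneals to the top strand over positions 180–189, i.e. to TTATGATACT.
Its sequence written 5'→3' is the reverse complement: AGTATCATAA.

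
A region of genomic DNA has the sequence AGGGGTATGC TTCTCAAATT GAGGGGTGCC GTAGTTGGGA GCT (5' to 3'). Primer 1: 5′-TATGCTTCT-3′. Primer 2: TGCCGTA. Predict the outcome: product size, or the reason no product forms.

Primer 1 (TATGCTTCT) matches the top strand at positions 6–14 (3' end points downstream).
Primer 2 (TGCCGTA) also matches the top strand directly, at positions 27–33 — its reverse complement TACGGCA is not present.
Both primers anneal to the bottom strand with 3' ends pointing the same way, so neither can prime synthesis back toward the other.

No product — both primers anneal to the same strand and extend in the same direction.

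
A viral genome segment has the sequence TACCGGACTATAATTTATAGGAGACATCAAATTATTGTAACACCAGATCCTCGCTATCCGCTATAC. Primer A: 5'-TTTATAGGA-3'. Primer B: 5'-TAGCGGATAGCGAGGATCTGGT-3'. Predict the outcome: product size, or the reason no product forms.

Yes — a 50 bp product.

Primer A (TTTATAGGA) matches the top strand at positions 14–22; it acts as a forward primer.
Primer B's reverse complement is ACCAGATCCTCGCTATCCGCTA, matching the top strand at positions 42–63; it acts as a reverse primer.
The 3' ends face each other across positions 14–63, giving a 50 bp product.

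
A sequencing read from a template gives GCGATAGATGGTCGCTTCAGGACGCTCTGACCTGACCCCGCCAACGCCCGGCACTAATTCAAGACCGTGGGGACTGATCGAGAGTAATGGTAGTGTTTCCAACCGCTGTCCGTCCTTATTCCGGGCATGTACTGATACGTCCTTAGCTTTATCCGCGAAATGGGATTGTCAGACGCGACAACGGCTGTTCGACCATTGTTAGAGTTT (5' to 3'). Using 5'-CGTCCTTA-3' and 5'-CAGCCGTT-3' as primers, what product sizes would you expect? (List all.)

77 bp, 50 bp

The forward primer CGTCCTTA matches the top strand at positions 111–118, 138–145.
The reverse primer's reverse complement is AACGGCTG, matching at positions 180–187.
Each forward site pairs with the reverse site to give a product ending at position 187: sizes 77, 50 bp.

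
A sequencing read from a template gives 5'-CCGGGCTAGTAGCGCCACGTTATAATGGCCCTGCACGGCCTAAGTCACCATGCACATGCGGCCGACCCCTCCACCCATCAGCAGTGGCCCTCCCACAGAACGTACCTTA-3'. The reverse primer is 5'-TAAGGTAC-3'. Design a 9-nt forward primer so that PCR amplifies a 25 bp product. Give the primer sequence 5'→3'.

5'-TGGCCCTCC-3'

The reverse primer's reverse complement GTACCTTA matches the template at positions 102–109, so the product ends at position 109.
A 25 bp product then starts at position 109 − 25 + 1 = 85.
The forward primer is identical to the top strand there: TGGCCCTCC.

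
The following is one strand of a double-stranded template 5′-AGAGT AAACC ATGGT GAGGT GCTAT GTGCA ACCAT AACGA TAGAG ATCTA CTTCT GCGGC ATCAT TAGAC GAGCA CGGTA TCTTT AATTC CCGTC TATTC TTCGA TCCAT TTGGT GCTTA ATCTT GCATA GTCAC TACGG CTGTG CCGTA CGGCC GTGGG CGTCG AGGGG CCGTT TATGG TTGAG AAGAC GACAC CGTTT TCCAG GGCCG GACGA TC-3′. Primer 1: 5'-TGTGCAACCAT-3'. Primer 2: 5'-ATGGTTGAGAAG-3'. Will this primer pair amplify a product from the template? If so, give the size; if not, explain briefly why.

No product — both primers anneal to the same strand and extend in the same direction.

Primer 1 (TGTGCAACCAT) matches the top strand at positions 25–35 (3' end points downstream).
Primer 2 (ATGGTTGAGAAG) also matches the top strand directly, at positions 177–188 — its reverse complement CTTCTCAACCAT is not present.
Both primers anneal to the bottom strand with 3' ends pointing the same way, so neither can prime synthesis back toward the other.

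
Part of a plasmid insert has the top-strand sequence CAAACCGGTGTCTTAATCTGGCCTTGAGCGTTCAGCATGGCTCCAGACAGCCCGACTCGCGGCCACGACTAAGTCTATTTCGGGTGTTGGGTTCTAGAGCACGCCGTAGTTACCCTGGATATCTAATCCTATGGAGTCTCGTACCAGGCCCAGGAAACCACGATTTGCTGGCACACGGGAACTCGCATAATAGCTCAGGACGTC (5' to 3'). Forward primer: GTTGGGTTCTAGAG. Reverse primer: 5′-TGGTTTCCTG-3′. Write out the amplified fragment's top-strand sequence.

The forward primer matches the template at positions 86–99.
The reverse primer's reverse complement is CAGGAAACCA, which matches the template at positions 151–160.
The product is the template from position 86 through 160 (75 bp).

5'-GTTGGGTTCTAGAGCACGCCGTAGTTACCCTGGATATCTAATCCTATGGAGTCTCGTACCAGGCCCAGGAAACCA-3'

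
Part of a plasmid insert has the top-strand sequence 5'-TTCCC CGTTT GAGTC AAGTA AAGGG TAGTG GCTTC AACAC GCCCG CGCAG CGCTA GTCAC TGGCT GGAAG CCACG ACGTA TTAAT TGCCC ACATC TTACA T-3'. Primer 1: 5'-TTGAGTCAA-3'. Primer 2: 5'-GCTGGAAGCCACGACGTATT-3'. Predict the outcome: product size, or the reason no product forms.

Primer 1 (TTGAGTCAA) matches the top strand at positions 9–17 (3' end points downstream).
Primer 2 (GCTGGAAGCCACGACGTATT) also matches the top strand directly, at positions 63–82 — its reverse complement AATACGTCGTGGCTTCCAGC is not present.
Both primers anneal to the bottom strand with 3' ends pointing the same way, so neither can prime synthesis back toward the other.

No product — both primers anneal to the same strand and extend in the same direction.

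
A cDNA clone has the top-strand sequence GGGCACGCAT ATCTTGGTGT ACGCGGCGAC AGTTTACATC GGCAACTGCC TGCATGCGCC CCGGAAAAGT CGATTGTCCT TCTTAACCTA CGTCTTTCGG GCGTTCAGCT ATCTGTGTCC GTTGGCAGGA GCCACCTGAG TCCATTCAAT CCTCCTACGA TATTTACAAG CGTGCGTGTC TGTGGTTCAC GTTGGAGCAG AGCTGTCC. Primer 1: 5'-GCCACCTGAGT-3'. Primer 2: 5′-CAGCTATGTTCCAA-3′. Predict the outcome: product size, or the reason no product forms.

Primer 2 (CAGCTATGTTCCAA) does not match the top strand, and its reverse complement TTGGAACATAGCTG does not match either.
With no annealing site for primer 2, no amplification occurs.

No product — primer 2 has no binding site in the template.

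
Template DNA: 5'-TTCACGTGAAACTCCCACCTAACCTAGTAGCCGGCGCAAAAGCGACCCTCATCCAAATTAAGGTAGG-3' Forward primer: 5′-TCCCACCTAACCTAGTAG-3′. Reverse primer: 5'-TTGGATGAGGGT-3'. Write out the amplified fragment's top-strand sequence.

The forward primer matches the template at positions 13–30.
Reverse complement of the reverse primer: ACCCTCATCCAA. This occurs on the top strand at positions 45–56.
The product is the template from position 13 through 56 (44 bp).

5'-TCCCACCTAACCTAGTAGCCGGCGCAAAAGCGACCCTCATCCAA-3'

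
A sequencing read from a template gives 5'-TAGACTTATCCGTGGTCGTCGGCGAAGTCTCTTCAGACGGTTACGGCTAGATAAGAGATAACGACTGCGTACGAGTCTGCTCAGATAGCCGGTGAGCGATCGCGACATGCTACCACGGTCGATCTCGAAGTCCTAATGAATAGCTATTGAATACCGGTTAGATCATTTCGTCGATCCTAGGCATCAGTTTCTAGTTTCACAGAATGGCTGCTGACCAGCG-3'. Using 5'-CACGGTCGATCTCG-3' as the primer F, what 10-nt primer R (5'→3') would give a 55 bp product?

5'-AAATGATCTA-3'

The forward primer binds at positions 114–127, so a 55 bp product ends at position 114 + 55 − 1 = 168.
The reverse primer anneals to the top strand over positions 159–168, i.e. to TAGATCATTT.
Its sequence written 5'→3' is the reverse complement: AAATGATCTA.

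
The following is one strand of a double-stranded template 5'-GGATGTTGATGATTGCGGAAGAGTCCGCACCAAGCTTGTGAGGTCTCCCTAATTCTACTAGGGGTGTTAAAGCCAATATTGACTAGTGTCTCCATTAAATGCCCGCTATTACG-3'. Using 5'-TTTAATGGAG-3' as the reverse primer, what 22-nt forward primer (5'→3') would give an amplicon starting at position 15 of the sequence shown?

5'-GCGGAAGAGTCCGCACCAAGCT-3'

The reverse primer's reverse complement CTCCATTAAA matches the template at positions 90–99; the product starts at position 15.
The forward primer is identical to the top strand over positions 15–36: GCGGAAGAGTCCGCACCAAGCT.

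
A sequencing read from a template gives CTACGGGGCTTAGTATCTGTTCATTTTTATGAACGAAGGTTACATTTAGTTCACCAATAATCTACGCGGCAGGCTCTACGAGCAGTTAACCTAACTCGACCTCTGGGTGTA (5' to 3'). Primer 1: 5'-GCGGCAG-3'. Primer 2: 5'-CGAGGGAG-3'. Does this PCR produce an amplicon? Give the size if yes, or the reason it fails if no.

No product — primer 2 has no binding site in the template.

Primer 2 (CGAGGGAG) does not match the top strand, and its reverse complement CTCCCTCG does not match either.
With no annealing site for primer 2, no amplification occurs.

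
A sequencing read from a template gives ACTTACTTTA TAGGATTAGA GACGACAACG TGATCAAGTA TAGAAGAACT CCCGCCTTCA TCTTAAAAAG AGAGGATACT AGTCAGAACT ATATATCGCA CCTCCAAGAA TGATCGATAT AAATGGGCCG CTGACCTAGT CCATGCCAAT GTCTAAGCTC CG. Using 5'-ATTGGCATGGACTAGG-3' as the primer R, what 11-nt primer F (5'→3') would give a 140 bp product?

The reverse primer's reverse complement CCTAGTCCATGCCAAT matches the template at positions 135–150, so the product ends at position 150.
A 140 bp product then starts at position 150 − 140 + 1 = 11.
The forward primer is identical to the top strand there: TAGGATTAGAG.

5'-TAGGATTAGAG-3'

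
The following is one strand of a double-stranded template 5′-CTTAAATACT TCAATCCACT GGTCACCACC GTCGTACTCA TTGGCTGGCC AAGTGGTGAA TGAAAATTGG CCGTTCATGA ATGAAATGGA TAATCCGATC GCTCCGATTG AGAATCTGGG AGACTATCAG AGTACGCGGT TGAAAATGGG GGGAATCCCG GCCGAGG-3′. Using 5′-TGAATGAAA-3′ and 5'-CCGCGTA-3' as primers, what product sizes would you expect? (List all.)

The forward primer TGAATGAAA matches the top strand at positions 57–65, 78–86.
The reverse primer's reverse complement is TACGCGG, matching at positions 133–139.
Each forward site pairs with the reverse site to give a product ending at position 139: sizes 83, 62 bp.

83 bp, 62 bp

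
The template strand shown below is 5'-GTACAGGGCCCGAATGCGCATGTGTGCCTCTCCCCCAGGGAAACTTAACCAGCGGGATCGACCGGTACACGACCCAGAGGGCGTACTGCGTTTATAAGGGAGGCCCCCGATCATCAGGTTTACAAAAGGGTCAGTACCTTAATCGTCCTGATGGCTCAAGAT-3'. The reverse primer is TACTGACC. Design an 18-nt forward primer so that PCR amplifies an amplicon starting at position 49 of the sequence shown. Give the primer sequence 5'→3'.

The reverse primer's reverse complement GGTCAGTA matches the template at positions 129–136; the product starts at position 49.
The forward primer is identical to the top strand over positions 49–66: CCAGCGGGATCGACCGGT.

5'-CCAGCGGGATCGACCGGT-3'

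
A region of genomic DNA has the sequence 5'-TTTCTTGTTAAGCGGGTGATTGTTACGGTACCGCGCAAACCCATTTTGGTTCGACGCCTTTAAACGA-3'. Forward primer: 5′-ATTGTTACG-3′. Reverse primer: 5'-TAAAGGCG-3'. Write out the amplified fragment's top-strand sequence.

5'-ATTGTTACGGTACCGCGCAAACCCATTTTGGTTCGACGCCTTTA-3'

The forward primer matches the template at positions 19–27.
Taking the reverse complement of TAAAGGCG gives CGCCTTTA, found at positions 55–62 on the template; the primer anneals here to the top strand with its 3' end pointing upstream.
The product is the template from position 19 through 62 (44 bp).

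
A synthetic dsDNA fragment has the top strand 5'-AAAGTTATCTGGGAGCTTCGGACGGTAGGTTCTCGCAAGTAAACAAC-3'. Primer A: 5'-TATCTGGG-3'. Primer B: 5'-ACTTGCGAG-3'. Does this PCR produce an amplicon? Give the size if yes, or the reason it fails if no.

Primer A (TATCTGGG) matches the top strand at positions 6–13; it acts as a forward primer.
Primer B's reverse complement is CTCGCAAGT, matching the top strand at positions 32–40; it acts as a reverse primer.
The 3' ends face each other across positions 6–40, giving a 35 bp product.

Yes — a 35 bp product.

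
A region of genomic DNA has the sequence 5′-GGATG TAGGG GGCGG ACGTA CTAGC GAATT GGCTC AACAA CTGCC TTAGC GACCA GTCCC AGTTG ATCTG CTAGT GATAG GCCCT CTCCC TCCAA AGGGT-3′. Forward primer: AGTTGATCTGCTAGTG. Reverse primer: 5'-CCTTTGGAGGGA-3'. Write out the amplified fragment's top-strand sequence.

5'-AGTTGATCTGCTAGTGATAGGCCCTCTCCCTCCAAAGG-3'

Scanning the template, AGTTGATCTGCTAGTG occurs at positions 61–76; this primer anneals to the bottom strand there with its 3' end pointing downstream.
The reverse primer's reverse complement is TCCCTCCAAAGG, which matches the template at positions 87–98.
The product is the template from position 61 through 98 (38 bp).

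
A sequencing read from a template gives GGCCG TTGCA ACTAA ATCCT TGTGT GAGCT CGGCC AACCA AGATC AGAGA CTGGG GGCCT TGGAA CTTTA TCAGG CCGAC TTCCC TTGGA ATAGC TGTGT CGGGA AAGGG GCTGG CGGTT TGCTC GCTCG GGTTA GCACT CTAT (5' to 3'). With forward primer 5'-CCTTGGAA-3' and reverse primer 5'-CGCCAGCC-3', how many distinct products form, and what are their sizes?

Two products: 60 bp, 34 bp

The forward primer CCTTGGAA matches the top strand at positions 58–65, 84–91.
The reverse primer's reverse complement is GGCTGGCG, matching at positions 110–117.
Each forward site pairs with the reverse site to give a product ending at position 117: sizes 60, 34 bp.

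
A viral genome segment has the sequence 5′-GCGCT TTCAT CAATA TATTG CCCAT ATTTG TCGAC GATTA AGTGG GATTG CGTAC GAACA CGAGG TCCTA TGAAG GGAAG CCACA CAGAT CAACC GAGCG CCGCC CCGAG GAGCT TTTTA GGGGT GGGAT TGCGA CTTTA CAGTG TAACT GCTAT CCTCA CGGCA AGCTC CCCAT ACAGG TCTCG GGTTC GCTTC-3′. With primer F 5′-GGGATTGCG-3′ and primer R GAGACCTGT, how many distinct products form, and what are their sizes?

Two products: 141 bp, 59 bp

The forward primer GGGATTGCG matches the top strand at positions 44–52, 126–134.
The reverse primer's reverse complement is ACAGGTCTC, matching at positions 176–184.
Each forward site pairs with the reverse site to give a product ending at position 184: sizes 141, 59 bp.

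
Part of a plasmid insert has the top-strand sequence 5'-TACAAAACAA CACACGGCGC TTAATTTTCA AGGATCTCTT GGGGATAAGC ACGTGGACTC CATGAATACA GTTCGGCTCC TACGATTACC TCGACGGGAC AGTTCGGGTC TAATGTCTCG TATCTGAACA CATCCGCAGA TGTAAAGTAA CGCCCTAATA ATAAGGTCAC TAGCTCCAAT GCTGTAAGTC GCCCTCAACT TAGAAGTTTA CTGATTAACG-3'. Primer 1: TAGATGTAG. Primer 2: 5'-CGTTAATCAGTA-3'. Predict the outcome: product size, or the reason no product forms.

Primer 1 (TAGATGTAG) does not match the top strand, and its reverse complement CTACATCTA does not match either.
With no annealing site for primer 1, no amplification occurs.

No product — primer 1 has no binding site in the template.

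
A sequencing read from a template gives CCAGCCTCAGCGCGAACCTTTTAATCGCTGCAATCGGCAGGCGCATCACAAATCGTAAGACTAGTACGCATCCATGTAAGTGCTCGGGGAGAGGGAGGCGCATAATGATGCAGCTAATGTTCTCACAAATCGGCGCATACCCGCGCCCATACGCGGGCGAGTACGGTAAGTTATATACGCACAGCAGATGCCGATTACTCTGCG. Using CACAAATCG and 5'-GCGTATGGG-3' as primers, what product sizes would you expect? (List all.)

108 bp, 31 bp

The forward primer CACAAATCG matches the top strand at positions 47–55, 124–132.
The reverse primer's reverse complement is CCCATACGC, matching at positions 146–154.
Each forward site pairs with the reverse site to give a product ending at position 154: sizes 108, 31 bp.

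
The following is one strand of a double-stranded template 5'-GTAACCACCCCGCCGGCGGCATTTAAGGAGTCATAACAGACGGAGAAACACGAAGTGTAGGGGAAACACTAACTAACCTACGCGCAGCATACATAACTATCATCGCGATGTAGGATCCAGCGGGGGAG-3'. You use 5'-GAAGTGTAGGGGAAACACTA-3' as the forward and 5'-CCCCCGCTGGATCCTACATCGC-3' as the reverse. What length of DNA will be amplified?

75 bp

The forward primer matches the template at positions 52–71.
The reverse primer's reverse complement is GCGATGTAGGATCCAGCGGGGG, which matches the template at positions 105–126.
The product runs from position 52 to position 126, so its length is 126 − 52 + 1 = 75 bp.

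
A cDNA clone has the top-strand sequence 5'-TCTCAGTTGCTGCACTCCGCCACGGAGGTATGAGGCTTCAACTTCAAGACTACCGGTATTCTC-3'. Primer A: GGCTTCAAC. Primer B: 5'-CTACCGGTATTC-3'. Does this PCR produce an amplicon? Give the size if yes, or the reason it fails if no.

Primer A (GGCTTCAAC) matches the top strand at positions 34–42 (3' end points downstream).
Primer B (CTACCGGTATTC) also matches the top strand directly, at positions 50–61 — its reverse complement GAATACCGGTAG is not present.
Both primers anneal to the bottom strand with 3' ends pointing the same way, so neither can prime synthesis back toward the other.

No product — both primers anneal to the same strand and extend in the same direction.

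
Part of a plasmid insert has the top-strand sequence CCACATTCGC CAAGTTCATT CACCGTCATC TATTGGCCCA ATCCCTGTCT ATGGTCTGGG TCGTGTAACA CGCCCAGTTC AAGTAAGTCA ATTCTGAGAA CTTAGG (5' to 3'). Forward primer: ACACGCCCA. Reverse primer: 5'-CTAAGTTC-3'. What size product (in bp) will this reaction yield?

38 bp

Forward primer ACACGCCCA is found on the top strand at positions 68–76.
The reverse primer's reverse complement is GAACTTAG, which matches the template at positions 98–105.
Product length = (reverse-primer end) − (forward-primer start) + 1 = 105 − 68 + 1 = 38 bp.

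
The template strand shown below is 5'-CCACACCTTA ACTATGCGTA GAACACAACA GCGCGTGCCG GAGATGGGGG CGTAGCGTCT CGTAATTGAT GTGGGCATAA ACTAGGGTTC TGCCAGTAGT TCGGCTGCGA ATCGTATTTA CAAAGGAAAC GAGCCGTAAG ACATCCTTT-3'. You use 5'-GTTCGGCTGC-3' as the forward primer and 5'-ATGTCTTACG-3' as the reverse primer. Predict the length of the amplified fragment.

46 bp

The forward primer matches the template at positions 99–108.
Taking the reverse complement of ATGTCTTACG gives CGTAAGACAT, found at positions 135–144 on the template; the primer anneals here to the top strand with its 3' end pointing upstream.
The product runs from position 99 to position 144, so its length is 144 − 99 + 1 = 46 bp.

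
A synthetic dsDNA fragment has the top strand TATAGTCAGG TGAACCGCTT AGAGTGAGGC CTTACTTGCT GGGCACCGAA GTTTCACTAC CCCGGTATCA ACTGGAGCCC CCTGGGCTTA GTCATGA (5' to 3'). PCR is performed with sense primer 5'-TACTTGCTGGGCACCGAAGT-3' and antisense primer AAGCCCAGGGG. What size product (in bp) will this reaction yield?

57 bp

The forward primer matches the template at positions 33–52.
The reverse primer's reverse complement is CCCCTGGGCTT, which matches the template at positions 79–89.
Product length = (reverse-primer end) − (forward-primer start) + 1 = 89 − 33 + 1 = 57 bp.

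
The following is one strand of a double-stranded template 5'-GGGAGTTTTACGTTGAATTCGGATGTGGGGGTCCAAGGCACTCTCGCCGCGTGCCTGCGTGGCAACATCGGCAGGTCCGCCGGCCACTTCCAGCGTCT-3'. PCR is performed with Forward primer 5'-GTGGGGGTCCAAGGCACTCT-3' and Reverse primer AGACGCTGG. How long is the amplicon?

The forward primer matches the template at positions 25–44.
The reverse primer's reverse complement is CCAGCGTCT, which matches the template at positions 90–98.
Product length = (reverse-primer end) − (forward-primer start) + 1 = 98 − 25 + 1 = 74 bp.

74 bp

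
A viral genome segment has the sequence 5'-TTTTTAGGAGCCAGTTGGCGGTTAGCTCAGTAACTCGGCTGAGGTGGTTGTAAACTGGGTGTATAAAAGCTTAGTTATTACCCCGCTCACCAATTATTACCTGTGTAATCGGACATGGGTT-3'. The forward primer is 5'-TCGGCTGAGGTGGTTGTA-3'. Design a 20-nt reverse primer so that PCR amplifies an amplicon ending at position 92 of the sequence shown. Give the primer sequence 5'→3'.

5'-TGGTGAGCGGGGTAATAACT-3'

The forward primer binds at positions 35–52; the product's 3' end on the top strand is position 92.
The reverse primer anneals to the top strand over positions 73–92, i.e. to AGTTATTACCCCGCTCACCA.
Its sequence written 5'→3' is the reverse complement: TGGTGAGCGGGGTAATAACT.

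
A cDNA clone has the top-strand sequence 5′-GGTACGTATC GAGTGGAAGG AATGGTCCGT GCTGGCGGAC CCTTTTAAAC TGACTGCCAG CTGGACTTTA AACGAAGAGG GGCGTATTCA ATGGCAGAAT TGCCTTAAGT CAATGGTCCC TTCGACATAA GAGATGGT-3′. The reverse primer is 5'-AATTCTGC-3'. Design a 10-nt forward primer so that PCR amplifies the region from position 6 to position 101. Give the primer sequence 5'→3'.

5'-GTATCGAGTG-3'

The reverse primer's reverse complement GCAGAATT matches the template at positions 94–101; the product starts at position 6.
The forward primer is identical to the top strand over positions 6–15: GTATCGAGTG.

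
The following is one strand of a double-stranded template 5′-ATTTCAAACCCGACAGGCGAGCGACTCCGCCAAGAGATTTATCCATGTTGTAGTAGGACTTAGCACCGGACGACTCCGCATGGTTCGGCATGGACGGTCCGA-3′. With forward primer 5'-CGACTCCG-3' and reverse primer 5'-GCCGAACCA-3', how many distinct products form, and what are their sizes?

Two products: 68 bp, 19 bp

The forward primer CGACTCCG matches the top strand at positions 22–29, 71–78.
The reverse primer's reverse complement is TGGTTCGGC, matching at positions 81–89.
Each forward site pairs with the reverse site to give a product ending at position 89: sizes 68, 19 bp.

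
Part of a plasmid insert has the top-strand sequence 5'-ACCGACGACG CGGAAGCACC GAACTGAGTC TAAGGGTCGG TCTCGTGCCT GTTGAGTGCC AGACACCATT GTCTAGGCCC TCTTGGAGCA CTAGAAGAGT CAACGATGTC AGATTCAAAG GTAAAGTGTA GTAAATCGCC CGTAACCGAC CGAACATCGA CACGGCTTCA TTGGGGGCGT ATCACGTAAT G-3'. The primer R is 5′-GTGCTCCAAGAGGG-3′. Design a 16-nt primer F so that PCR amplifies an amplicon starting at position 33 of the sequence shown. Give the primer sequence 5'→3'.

The reverse primer's reverse complement CCCTCTTGGAGCAC matches the template at positions 78–91; the product starts at position 33.
The forward primer is identical to the top strand over positions 33–48: AGGGTCGGTCTCGTGC.

5'-AGGGTCGGTCTCGTGC-3'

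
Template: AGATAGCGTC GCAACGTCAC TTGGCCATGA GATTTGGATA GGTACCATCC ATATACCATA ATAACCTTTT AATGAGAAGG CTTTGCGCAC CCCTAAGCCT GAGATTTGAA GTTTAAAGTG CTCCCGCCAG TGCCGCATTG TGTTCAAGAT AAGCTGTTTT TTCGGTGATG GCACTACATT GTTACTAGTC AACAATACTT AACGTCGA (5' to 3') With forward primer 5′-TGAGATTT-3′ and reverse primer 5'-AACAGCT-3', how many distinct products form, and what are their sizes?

The forward primer TGAGATTT matches the top strand at positions 28–35, 100–107.
The reverse primer's reverse complement is AGCTGTT, matching at positions 152–158.
Each forward site pairs with the reverse site to give a product ending at position 158: sizes 131, 59 bp.

Two products: 131 bp, 59 bp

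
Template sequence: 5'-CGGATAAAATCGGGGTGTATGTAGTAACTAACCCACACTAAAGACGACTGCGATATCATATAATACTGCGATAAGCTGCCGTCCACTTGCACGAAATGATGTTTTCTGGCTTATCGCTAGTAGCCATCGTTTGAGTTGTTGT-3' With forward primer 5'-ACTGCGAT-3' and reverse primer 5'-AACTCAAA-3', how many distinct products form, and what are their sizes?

The forward primer ACTGCGAT matches the top strand at positions 47–54, 65–72.
The reverse primer's reverse complement is TTTGAGTT, matching at positions 130–137.
Each forward site pairs with the reverse site to give a product ending at position 137: sizes 91, 73 bp.

Two products: 91 bp, 73 bp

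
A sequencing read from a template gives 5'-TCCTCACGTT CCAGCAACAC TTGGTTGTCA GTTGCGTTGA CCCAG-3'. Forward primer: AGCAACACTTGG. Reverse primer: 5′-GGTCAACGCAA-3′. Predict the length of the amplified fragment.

Scanning the template, AGCAACACTTGG occurs at positions 13–24; this primer anneals to the bottom strand there with its 3' end pointing downstream.
Reverse complement of the reverse primer: TTGCGTTGACC. This occurs on the top strand at positions 32–42.
Product length = (reverse-primer end) − (forward-primer start) + 1 = 42 − 13 + 1 = 30 bp.

30 bp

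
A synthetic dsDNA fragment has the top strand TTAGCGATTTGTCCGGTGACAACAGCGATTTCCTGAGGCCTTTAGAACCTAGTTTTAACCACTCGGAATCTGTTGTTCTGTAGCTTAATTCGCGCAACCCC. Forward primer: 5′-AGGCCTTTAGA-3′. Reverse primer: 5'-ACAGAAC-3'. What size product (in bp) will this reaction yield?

46 bp

The forward primer matches the template at positions 36–46.
The reverse primer's reverse complement is GTTCTGT, which matches the template at positions 75–81.
The product runs from position 36 to position 81, so its length is 81 − 36 + 1 = 46 bp.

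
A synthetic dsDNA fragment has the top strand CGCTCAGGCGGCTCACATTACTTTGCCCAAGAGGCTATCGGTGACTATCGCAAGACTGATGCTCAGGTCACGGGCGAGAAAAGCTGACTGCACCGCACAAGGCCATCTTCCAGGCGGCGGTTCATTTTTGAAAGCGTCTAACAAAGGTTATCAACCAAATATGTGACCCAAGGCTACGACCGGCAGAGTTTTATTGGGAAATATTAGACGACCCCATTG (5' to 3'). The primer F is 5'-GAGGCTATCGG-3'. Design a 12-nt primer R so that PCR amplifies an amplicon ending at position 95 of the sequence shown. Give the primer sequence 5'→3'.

The forward primer binds at positions 31–41; the product's 3' end on the top strand is position 95.
The reverse primer anneals to the top strand over positions 84–95, i.e. to CTGACTGCACCG.
Its sequence written 5'→3' is the reverse complement: CGGTGCAGTCAG.

5'-CGGTGCAGTCAG-3'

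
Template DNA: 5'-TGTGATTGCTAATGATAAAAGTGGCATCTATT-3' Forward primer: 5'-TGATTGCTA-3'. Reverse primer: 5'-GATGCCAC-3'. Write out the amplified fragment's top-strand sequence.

Forward primer TGATTGCTA is found on the top strand at positions 3–11.
The reverse primer's reverse complement is GTGGCATC, which matches the template at positions 21–28.
The product is the template from position 3 through 28 (26 bp).

5'-TGATTGCTAATGATAAAAGTGGCATC-3'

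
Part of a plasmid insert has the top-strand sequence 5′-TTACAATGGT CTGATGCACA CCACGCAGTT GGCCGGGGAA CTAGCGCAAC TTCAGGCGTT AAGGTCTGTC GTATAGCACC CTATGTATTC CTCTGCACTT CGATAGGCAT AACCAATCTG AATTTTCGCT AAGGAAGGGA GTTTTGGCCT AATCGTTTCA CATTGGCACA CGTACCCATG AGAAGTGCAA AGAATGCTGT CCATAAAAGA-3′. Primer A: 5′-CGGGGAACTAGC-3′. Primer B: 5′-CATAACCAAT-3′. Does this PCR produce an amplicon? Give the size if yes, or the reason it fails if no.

Primer A (CGGGGAACTAGC) matches the top strand at positions 34–45 (3' end points downstream).
Primer B (CATAACCAAT) also matches the top strand directly, at positions 108–117 — its reverse complement ATTGGTTATG is not present.
Both primers anneal to the bottom strand with 3' ends pointing the same way, so neither can prime synthesis back toward the other.

No product — both primers anneal to the same strand and extend in the same direction.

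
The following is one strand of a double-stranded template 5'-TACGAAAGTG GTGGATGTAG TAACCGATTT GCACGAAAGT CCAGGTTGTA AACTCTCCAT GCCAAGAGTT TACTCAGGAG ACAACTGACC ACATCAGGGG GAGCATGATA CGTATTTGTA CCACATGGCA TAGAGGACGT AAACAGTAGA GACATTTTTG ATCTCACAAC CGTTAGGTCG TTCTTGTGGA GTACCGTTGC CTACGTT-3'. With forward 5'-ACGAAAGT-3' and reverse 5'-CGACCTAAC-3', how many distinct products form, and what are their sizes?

The forward primer ACGAAAGT matches the top strand at positions 2–9, 33–40.
The reverse primer's reverse complement is GTTAGGTCG, matching at positions 172–180.
Each forward site pairs with the reverse site to give a product ending at position 180: sizes 179, 148 bp.

Two products: 179 bp, 148 bp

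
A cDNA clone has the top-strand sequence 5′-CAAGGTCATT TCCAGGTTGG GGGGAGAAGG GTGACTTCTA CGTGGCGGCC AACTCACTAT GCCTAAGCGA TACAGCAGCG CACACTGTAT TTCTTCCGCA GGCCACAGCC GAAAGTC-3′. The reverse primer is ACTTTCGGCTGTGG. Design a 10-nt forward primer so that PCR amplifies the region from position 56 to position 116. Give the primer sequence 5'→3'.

5'-ACTATGCCTA-3'

The reverse primer's reverse complement CCACAGCCGAAAGT matches the template at positions 103–116; the product starts at position 56.
The forward primer is identical to the top strand over positions 56–65: ACTATGCCTA.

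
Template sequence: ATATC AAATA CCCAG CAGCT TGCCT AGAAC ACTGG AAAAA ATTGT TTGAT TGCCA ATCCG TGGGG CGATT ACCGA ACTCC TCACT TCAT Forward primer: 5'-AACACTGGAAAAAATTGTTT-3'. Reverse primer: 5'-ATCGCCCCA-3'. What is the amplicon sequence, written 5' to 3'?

Scanning the template, AACACTGGAAAAAATTGTTT occurs at positions 28–47; this primer anneals to the bottom strand there with its 3' end pointing downstream.
Taking the reverse complement of ATCGCCCCA gives TGGGGCGAT, found at positions 61–69 on the template; the primer anneals here to the top strand with its 3' end pointing upstream.
The product is the template from position 28 through 69 (42 bp).

5'-AACACTGGAAAAAATTGTTTGATTGCCAATCCGTGGGGCGAT-3'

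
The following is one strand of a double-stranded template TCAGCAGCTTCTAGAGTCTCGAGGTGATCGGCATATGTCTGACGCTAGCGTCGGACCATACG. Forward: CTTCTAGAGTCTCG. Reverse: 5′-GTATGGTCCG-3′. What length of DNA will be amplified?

54 bp

Scanning the template, CTTCTAGAGTCTCG occurs at positions 8–21; this primer anneals to the bottom strand there with its 3' end pointing downstream.
Reverse complement of the reverse primer: CGGACCATAC. This occurs on the top strand at positions 52–61.
Amplicon spans positions 8–61: 54 bp.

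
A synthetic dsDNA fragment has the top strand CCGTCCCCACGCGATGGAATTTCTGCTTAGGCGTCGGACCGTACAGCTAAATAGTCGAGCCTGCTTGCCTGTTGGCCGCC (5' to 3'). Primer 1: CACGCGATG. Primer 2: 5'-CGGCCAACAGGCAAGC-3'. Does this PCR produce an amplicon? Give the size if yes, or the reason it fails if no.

Yes — a 71 bp product.

Primer 1 (CACGCGATG) matches the top strand at positions 8–16; it acts as a forward primer.
Primer 2's reverse complement is GCTTGCCTGTTGGCCG, matching the top strand at positions 63–78; it acts as a reverse primer.
The 3' ends face each other across positions 8–78, giving a 71 bp product.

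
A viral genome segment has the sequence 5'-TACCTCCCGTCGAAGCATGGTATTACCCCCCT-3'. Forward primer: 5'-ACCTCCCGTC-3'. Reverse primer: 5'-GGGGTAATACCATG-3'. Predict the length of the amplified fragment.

28 bp

Forward primer ACCTCCCGTC is found on the top strand at positions 2–11.
Taking the reverse complement of GGGGTAATACCATG gives CATGGTATTACCCC, found at positions 16–29 on the template; the primer anneals here to the top strand with its 3' end pointing upstream.
The product runs from position 2 to position 29, so its length is 29 − 2 + 1 = 28 bp.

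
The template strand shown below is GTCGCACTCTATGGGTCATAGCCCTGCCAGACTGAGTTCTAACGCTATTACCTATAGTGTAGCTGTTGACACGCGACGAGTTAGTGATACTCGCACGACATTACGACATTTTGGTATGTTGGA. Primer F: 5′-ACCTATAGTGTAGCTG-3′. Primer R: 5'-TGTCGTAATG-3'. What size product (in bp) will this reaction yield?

59 bp

The forward primer matches the template at positions 50–65.
The reverse primer's reverse complement is CATTACGACA, which matches the template at positions 99–108.
The product runs from position 50 to position 108, so its length is 108 − 50 + 1 = 59 bp.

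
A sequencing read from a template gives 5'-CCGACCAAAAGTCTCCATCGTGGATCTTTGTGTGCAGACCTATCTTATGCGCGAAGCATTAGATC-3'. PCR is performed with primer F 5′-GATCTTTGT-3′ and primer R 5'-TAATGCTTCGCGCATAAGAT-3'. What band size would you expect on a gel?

39 bp

The forward primer matches the template at positions 23–31.
Taking the reverse complement of TAATGCTTCGCGCATAAGAT gives ATCTTATGCGCGAAGCATTA, found at positions 42–61 on the template; the primer anneals here to the top strand with its 3' end pointing upstream.
The product runs from position 23 to position 61, so its length is 61 − 23 + 1 = 39 bp.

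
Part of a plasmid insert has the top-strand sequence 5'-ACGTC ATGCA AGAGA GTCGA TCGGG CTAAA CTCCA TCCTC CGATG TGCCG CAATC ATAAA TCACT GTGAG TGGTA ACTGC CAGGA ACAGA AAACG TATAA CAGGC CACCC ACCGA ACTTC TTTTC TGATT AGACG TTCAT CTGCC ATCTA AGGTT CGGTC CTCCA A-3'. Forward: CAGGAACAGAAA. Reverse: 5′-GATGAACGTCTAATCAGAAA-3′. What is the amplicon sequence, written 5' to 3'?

Scanning the template, CAGGAACAGAAA occurs at positions 81–92; this primer anneals to the bottom strand there with its 3' end pointing downstream.
Taking the reverse complement of GATGAACGTCTAATCAGAAA gives TTTCTGATTAGACGTTCATC, found at positions 122–141 on the template; the primer anneals here to the top strand with its 3' end pointing upstream.
The product is the template from position 81 through 141 (61 bp).

5'-CAGGAACAGAAAACGTATAACAGGCCACCCACCGAACTTCTTTTCTGATTAGACGTTCATC-3'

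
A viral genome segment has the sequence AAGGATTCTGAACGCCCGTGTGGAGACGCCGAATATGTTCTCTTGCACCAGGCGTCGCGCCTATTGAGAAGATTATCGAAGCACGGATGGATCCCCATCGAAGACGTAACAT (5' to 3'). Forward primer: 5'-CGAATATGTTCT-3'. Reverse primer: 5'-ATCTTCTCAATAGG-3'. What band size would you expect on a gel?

44 bp

Forward primer CGAATATGTTCT is found on the top strand at positions 30–41.
Reverse complement of the reverse primer: CCTATTGAGAAGAT. This occurs on the top strand at positions 60–73.
Product length = (reverse-primer end) − (forward-primer start) + 1 = 73 − 30 + 1 = 44 bp.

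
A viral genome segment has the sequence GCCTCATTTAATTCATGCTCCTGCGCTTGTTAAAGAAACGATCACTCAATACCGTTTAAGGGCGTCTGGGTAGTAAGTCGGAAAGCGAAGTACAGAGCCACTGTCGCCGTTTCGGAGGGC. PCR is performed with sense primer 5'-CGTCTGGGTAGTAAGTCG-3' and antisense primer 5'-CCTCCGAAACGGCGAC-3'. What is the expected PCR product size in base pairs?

Scanning the template, CGTCTGGGTAGTAAGTCG occurs at positions 63–80; this primer anneals to the bottom strand there with its 3' end pointing downstream.
Taking the reverse complement of CCTCCGAAACGGCGAC gives GTCGCCGTTTCGGAGG, found at positions 103–118 on the template; the primer anneals here to the top strand with its 3' end pointing upstream.
The product runs from position 63 to position 118, so its length is 118 − 63 + 1 = 56 bp.

56 bp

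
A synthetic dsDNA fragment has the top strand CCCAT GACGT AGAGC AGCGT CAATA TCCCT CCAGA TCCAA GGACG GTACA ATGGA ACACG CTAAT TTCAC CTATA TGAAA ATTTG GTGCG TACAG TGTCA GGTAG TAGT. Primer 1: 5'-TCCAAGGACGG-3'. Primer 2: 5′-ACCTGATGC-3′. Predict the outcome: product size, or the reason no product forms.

No product — primer 2 has no binding site in the template.

Primer 2 (ACCTGATGC) does not match the top strand, and its reverse complement GCATCAGGT does not match either.
With no annealing site for primer 2, no amplification occurs.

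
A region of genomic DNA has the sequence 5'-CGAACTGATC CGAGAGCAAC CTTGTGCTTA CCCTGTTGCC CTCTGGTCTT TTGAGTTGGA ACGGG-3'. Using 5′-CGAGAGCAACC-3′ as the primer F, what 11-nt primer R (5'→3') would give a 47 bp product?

The forward primer binds at positions 11–21, so a 47 bp product ends at position 11 + 47 − 1 = 57.
The reverse primer anneals to the top strand over positions 47–57, i.e. to TCTTTTGAGTT.
Its sequence written 5'→3' is the reverse complement: AACTCAAAAGA.

5'-AACTCAAAAGA-3'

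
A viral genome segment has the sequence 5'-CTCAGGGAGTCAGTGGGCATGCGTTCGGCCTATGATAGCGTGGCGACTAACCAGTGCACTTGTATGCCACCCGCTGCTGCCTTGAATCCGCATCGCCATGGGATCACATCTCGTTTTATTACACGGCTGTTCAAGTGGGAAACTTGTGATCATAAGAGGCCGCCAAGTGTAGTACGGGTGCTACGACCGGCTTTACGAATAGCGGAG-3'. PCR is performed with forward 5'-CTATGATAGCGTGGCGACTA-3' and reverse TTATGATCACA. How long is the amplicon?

126 bp

The forward primer matches the template at positions 30–49.
Reverse complement of the reverse primer: TGTGATCATAA. This occurs on the top strand at positions 145–155.
The product runs from position 30 to position 155, so its length is 155 − 30 + 1 = 126 bp.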